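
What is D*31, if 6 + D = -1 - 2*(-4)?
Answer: 31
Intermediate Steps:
D = 1 (D = -6 + (-1 - 2*(-4)) = -6 + (-1 + 8) = -6 + 7 = 1)
D*31 = 1*31 = 31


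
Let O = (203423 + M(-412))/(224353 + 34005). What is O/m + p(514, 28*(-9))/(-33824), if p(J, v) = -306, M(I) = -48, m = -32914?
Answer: 6620462191/733738786864 ≈ 0.0090229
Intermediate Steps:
O = 203375/258358 (O = (203423 - 48)/(224353 + 34005) = 203375/258358 ≈ 0.78718)
O/m + p(514, 28*(-9))/(-33824) = (203375/258358)/(-32914) - 306/(-33824) = (203375/258358)*(-1/32914) - 306*(-1/33824) = -203375/8503595212 + 153/16912 = 6620462191/733738786864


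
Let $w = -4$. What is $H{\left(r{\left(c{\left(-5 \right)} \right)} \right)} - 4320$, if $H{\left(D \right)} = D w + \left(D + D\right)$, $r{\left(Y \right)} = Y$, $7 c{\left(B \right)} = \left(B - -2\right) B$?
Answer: $- \frac{30270}{7} \approx -4324.3$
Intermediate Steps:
$c{\left(B \right)} = \frac{B \left(2 + B\right)}{7}$ ($c{\left(B \right)} = \frac{\left(B - -2\right) B}{7} = \frac{\left(B + 2\right) B}{7} = \frac{\left(2 + B\right) B}{7} = \frac{B \left(2 + B\right)}{7}$)
$H{\left(D \right)} = - 2 D$ ($H{\left(D \right)} = D \left(-4\right) + \left(D + D\right) = - 4 D + 2 D = - 2 D$)
$H{\left(r{\left(c{\left(-5 \right)} \right)} \right)} - 4320 = - 2 \cdot \frac{1}{7} \left(-5\right) \left(2 - 5\right) - 4320 = - 2 \cdot \frac{1}{7} \left(-5\right) \left(-3\right) - 4320 = \left(-2\right) \frac{15}{7} - 4320 = - \frac{30}{7} - 4320 = - \frac{30270}{7}$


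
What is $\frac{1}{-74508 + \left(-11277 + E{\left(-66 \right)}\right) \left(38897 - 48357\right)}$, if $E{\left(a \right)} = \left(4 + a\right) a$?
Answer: $\frac{1}{67895592} \approx 1.4728 \cdot 10^{-8}$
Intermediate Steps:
$E{\left(a \right)} = a \left(4 + a\right)$
$\frac{1}{-74508 + \left(-11277 + E{\left(-66 \right)}\right) \left(38897 - 48357\right)} = \frac{1}{-74508 + \left(-11277 - 66 \left(4 - 66\right)\right) \left(38897 - 48357\right)} = \frac{1}{-74508 + \left(-11277 - -4092\right) \left(-9460\right)} = \frac{1}{-74508 + \left(-11277 + 4092\right) \left(-9460\right)} = \frac{1}{-74508 - -67970100} = \frac{1}{-74508 + 67970100} = \frac{1}{67895592}$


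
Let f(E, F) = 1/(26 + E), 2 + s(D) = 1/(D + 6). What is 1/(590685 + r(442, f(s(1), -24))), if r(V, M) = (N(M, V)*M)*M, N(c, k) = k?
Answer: 2197/1297736611 ≈ 1.6929e-6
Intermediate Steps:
s(D) = -2 + 1/(6 + D) (s(D) = -2 + 1/(D + 6) = -2 + 1/(6 + D))
r(V, M) = V*M**2 (r(V, M) = (V*M)*M = (M*V)*M = V*M**2)
1/(590685 + r(442, f(s(1), -24))) = 1/(590685 + 442*(1/(26 + (-11 - 2*1)/(6 + 1)))**2) = 1/(590685 + 442*(1/(26 + (-11 - 2)/7))**2) = 1/(590685 + 442*(1/(26 + (1/7)*(-13)))**2) = 1/(590685 + 442*(1/(26 - 13/7))**2) = 1/(590685 + 442*(1/(169/7))**2) = 1/(590685 + 442*(7/169)**2) = 1/(590685 + 442*(49/28561)) = 1/(590685 + 1666/2197) = 1/(1297736611/2197) = 2197/1297736611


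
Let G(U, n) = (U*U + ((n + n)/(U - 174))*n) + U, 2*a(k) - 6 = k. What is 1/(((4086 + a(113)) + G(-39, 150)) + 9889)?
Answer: 142/2173343 ≈ 6.5337e-5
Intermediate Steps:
a(k) = 3 + k/2
G(U, n) = U + U² + 2*n²/(-174 + U) (G(U, n) = (U² + ((2*n)/(-174 + U))*n) + U = (U² + (2*n/(-174 + U))*n) + U = (U² + 2*n²/(-174 + U)) + U = U + U² + 2*n²/(-174 + U))
1/(((4086 + a(113)) + G(-39, 150)) + 9889) = 1/(((4086 + (3 + (½)*113)) + ((-39)³ - 174*(-39) - 173*(-39)² + 2*150²)/(-174 - 39)) + 9889) = 1/(((4086 + (3 + 113/2)) + (-59319 + 6786 - 173*1521 + 2*22500)/(-213)) + 9889) = 1/(((4086 + 119/2) - (-59319 + 6786 - 263133 + 45000)/213) + 9889) = 1/((8291/2 - 1/213*(-270666)) + 9889) = 1/((8291/2 + 90222/71) + 9889) = 1/(769105/142 + 9889) = 1/(2173343/142) = 142/2173343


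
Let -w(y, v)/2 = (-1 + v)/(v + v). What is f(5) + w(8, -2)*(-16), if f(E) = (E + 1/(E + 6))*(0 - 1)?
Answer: 208/11 ≈ 18.909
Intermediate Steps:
w(y, v) = -(-1 + v)/v (w(y, v) = -2*(-1 + v)/(v + v) = -2*(-1 + v)/(2*v) = -2*(-1 + v)*1/(2*v) = -(-1 + v)/v)
f(E) = -E - 1/(6 + E) (f(E) = (E + 1/(6 + E))*(-1) = -E - 1/(6 + E))
f(5) + w(8, -2)*(-16) = (-1 - 1*5**2 - 6*5)/(6 + 5) + ((1 - 1*(-2))/(-2))*(-16) = (-1 - 1*25 - 30)/11 - (1 + 2)/2*(-16) = (-1 - 25 - 30)/11 - 1/2*3*(-16) = (1/11)*(-56) - 3/2*(-16) = -56/11 + 24 = 208/11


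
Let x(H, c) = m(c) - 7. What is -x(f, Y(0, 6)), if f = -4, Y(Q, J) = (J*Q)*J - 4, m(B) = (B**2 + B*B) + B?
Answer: -21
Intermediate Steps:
m(B) = B + 2*B**2 (m(B) = (B**2 + B**2) + B = 2*B**2 + B = B + 2*B**2)
Y(Q, J) = -4 + Q*J**2 (Y(Q, J) = Q*J**2 - 4 = -4 + Q*J**2)
x(H, c) = -7 + c*(1 + 2*c) (x(H, c) = c*(1 + 2*c) - 7 = -7 + c*(1 + 2*c))
-x(f, Y(0, 6)) = -(-7 + (-4 + 0*6**2)*(1 + 2*(-4 + 0*6**2))) = -(-7 + (-4 + 0*36)*(1 + 2*(-4 + 0*36))) = -(-7 + (-4 + 0)*(1 + 2*(-4 + 0))) = -(-7 - 4*(1 + 2*(-4))) = -(-7 - 4*(1 - 8)) = -(-7 - 4*(-7)) = -(-7 + 28) = -1*21 = -21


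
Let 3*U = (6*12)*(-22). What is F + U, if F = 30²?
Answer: 372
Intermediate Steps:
F = 900
U = -528 (U = ((6*12)*(-22))/3 = (72*(-22))/3 = (⅓)*(-1584) = -528)
F + U = 900 - 528 = 372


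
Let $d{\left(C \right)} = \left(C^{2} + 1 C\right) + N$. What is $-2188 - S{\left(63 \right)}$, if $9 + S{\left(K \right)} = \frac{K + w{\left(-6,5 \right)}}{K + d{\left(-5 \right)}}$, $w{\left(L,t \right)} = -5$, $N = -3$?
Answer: $- \frac{87189}{40} \approx -2179.7$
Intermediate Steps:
$d{\left(C \right)} = -3 + C + C^{2}$ ($d{\left(C \right)} = \left(C^{2} + 1 C\right) - 3 = \left(C^{2} + C\right) - 3 = \left(C + C^{2}\right) - 3 = -3 + C + C^{2}$)
$S{\left(K \right)} = -9 + \frac{-5 + K}{17 + K}$ ($S{\left(K \right)} = -9 + \frac{K - 5}{K - \left(8 - 25\right)} = -9 + \frac{-5 + K}{K - -17} = -9 + \frac{-5 + K}{K + 17} = -9 + \frac{-5 + K}{17 + K}$)
$-2188 - S{\left(63 \right)} = -2188 - \frac{2 \left(-79 - 252\right)}{17 + 63} = -2188 - \frac{2 \left(-79 - 252\right)}{80} = -2188 - 2 \cdot \frac{1}{80} \left(-331\right) = -2188 - - \frac{331}{40} = -2188 + \frac{331}{40} = - \frac{87189}{40}$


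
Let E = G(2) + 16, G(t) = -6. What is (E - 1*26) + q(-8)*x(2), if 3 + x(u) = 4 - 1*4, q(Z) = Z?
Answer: 8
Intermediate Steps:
x(u) = -3 (x(u) = -3 + (4 - 1*4) = -3 + (4 - 4) = -3 + 0 = -3)
E = 10 (E = -6 + 16 = 10)
(E - 1*26) + q(-8)*x(2) = (10 - 1*26) - 8*(-3) = (10 - 26) + 24 = -16 + 24 = 8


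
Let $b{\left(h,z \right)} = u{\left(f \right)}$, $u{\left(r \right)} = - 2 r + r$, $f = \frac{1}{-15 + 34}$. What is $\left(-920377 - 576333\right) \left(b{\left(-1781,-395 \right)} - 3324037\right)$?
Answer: $\frac{94527270443840}{19} \approx 4.9751 \cdot 10^{12}$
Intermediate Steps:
$f = \frac{1}{19} \approx 0.052632$
$u{\left(r \right)} = - r$
$b{\left(h,z \right)} = - \frac{1}{19}$ ($b{\left(h,z \right)} = \left(-1\right) \frac{1}{19} = - \frac{1}{19}$)
$\left(-920377 - 576333\right) \left(b{\left(-1781,-395 \right)} - 3324037\right) = \left(-920377 - 576333\right) \left(- \frac{1}{19} - 3324037\right) = \left(-1496710\right) \left(- \frac{63156704}{19}\right) = \frac{94527270443840}{19}$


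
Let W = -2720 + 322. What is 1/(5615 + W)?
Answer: 1/3217 ≈ 0.00031085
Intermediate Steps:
W = -2398
1/(5615 + W) = 1/(5615 - 2398) = 1/3217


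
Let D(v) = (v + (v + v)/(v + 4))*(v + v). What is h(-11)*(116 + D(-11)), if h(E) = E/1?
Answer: -22242/7 ≈ -3177.4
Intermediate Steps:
h(E) = E (h(E) = E*1 = E)
D(v) = 2*v*(v + 2*v/(4 + v)) (D(v) = (v + (2*v)/(4 + v))*(2*v) = (v + 2*v/(4 + v))*(2*v) = 2*v*(v + 2*v/(4 + v)))
h(-11)*(116 + D(-11)) = -11*(116 + 2*(-11)²*(6 - 11)/(4 - 11)) = -11*(116 + 2*121*(-5)/(-7)) = -11*(116 + 2*121*(-⅐)*(-5)) = -11*(116 + 1210/7) = -11*2022/7 = -22242/7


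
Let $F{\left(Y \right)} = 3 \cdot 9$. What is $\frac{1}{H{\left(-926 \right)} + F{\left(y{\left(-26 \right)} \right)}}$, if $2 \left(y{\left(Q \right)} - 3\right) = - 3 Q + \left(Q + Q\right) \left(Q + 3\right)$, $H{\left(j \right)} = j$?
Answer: $- \frac{1}{899} \approx -0.0011123$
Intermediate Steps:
$y{\left(Q \right)} = 3 - \frac{3 Q}{2} + Q \left(3 + Q\right)$ ($y{\left(Q \right)} = 3 + \frac{- 3 Q + \left(Q + Q\right) \left(Q + 3\right)}{2} = 3 + \frac{- 3 Q + 2 Q \left(3 + Q\right)}{2} = 3 + \left(- \frac{3 Q}{2} + Q \left(3 + Q\right)\right) = 3 - \frac{3 Q}{2} + Q \left(3 + Q\right)$)
$F{\left(Y \right)} = 27$
$\frac{1}{H{\left(-926 \right)} + F{\left(y{\left(-26 \right)} \right)}} = \frac{1}{-926 + 27} = \frac{1}{-899} = - \frac{1}{899}$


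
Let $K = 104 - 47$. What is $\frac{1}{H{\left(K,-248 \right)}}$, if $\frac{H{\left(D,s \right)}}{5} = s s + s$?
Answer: $\frac{1}{306280} \approx 3.265 \cdot 10^{-6}$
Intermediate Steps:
$K = 57$
$H{\left(D,s \right)} = 5 s + 5 s^{2}$ ($H{\left(D,s \right)} = 5 \left(s s + s\right) = 5 \left(s^{2} + s\right) = 5 \left(s + s^{2}\right) = 5 s + 5 s^{2}$)
$\frac{1}{H{\left(K,-248 \right)}} = \frac{1}{5 \left(-248\right) \left(1 - 248\right)} = \frac{1}{5 \left(-248\right) \left(-247\right)} = \frac{1}{306280}$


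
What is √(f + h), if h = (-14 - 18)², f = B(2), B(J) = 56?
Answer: 6*√30 ≈ 32.863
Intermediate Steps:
f = 56
h = 1024 (h = (-32)² = 1024)
√(f + h) = √(56 + 1024) = √1080 = 6*√30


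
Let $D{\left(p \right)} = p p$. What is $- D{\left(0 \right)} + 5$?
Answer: $5$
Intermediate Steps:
$D{\left(p \right)} = p^{2}$
$- D{\left(0 \right)} + 5 = - 0^{2} + 5 = \left(-1\right) 0 + 5 = 0 + 5 = 5$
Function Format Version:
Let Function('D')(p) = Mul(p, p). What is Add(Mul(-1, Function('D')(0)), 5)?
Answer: 5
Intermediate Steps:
Function('D')(p) = Pow(p, 2)
Add(Mul(-1, Function('D')(0)), 5) = Add(Mul(-1, Pow(0, 2)), 5) = Add(Mul(-1, 0), 5) = Add(0, 5) = 5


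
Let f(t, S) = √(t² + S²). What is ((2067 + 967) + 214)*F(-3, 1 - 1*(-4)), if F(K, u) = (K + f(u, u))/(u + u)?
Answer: -4872/5 + 1624*√2 ≈ 1322.3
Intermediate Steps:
f(t, S) = √(S² + t²)
F(K, u) = (K + √2*√(u²))/(2*u) (F(K, u) = (K + √(u² + u²))/(u + u) = (K + √(2*u²))/((2*u)) = (K + √2*√(u²))*(1/(2*u)) = (K + √2*√(u²))/(2*u))
((2067 + 967) + 214)*F(-3, 1 - 1*(-4)) = ((2067 + 967) + 214)*((-3 + √2*√((1 - 1*(-4))²))/(2*(1 - 1*(-4)))) = (3034 + 214)*((-3 + √2*√((1 + 4)²))/(2*(1 + 4))) = 3248*((½)*(-3 + √2*√(5²))/5) = 3248*((½)*(⅕)*(-3 + √2*√25)) = 3248*((½)*(⅕)*(-3 + √2*5)) = 3248*((½)*(⅕)*(-3 + 5*√2)) = 3248*(-3/10 + √2/2) = -4872/5 + 1624*√2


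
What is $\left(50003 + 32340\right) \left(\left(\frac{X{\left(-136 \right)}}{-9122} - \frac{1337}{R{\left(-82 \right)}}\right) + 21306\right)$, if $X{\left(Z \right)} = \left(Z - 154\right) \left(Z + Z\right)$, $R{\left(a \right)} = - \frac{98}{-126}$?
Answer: $\frac{7352971919381}{4561} \approx 1.6121 \cdot 10^{9}$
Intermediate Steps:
$R{\left(a \right)} = \frac{7}{9}$ ($R{\left(a \right)} = \left(-98\right) \left(- \frac{1}{126}\right) = \frac{7}{9}$)
$X{\left(Z \right)} = 2 Z \left(-154 + Z\right)$ ($X{\left(Z \right)} = \left(-154 + Z\right) 2 Z = 2 Z \left(-154 + Z\right)$)
$\left(50003 + 32340\right) \left(\left(\frac{X{\left(-136 \right)}}{-9122} - \frac{1337}{R{\left(-82 \right)}}\right) + 21306\right) = \left(50003 + 32340\right) \left(\left(\frac{2 \left(-136\right) \left(-154 - 136\right)}{-9122} - \frac{1337}{\frac{7}{9}}\right) + 21306\right) = 82343 \left(\left(2 \left(-136\right) \left(-290\right) \left(- \frac{1}{9122}\right) - 1719\right) + 21306\right) = 82343 \left(\left(78880 \left(- \frac{1}{9122}\right) - 1719\right) + 21306\right) = 82343 \left(\left(- \frac{39440}{4561} - 1719\right) + 21306\right) = 82343 \left(- \frac{7879799}{4561} + 21306\right) = 82343 \cdot \frac{89296867}{4561} = \frac{7352971919381}{4561}$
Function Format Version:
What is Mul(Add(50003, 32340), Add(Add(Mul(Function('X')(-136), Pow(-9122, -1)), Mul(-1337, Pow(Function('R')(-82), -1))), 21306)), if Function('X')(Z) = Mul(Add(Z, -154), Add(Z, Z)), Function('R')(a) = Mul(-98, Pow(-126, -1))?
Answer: Rational(7352971919381, 4561) ≈ 1.6121e+9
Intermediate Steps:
Function('R')(a) = Rational(7, 9) (Function('R')(a) = Mul(-98, Rational(-1, 126)) = Rational(7, 9))
Function('X')(Z) = Mul(2, Z, Add(-154, Z)) (Function('X')(Z) = Mul(Add(-154, Z), Mul(2, Z)) = Mul(2, Z, Add(-154, Z)))
Mul(Add(50003, 32340), Add(Add(Mul(Function('X')(-136), Pow(-9122, -1)), Mul(-1337, Pow(Function('R')(-82), -1))), 21306)) = Mul(Add(50003, 32340), Add(Add(Mul(Mul(2, -136, Add(-154, -136)), Pow(-9122, -1)), Mul(-1337, Pow(Rational(7, 9), -1))), 21306)) = Mul(82343, Add(Add(Mul(Mul(2, -136, -290), Rational(-1, 9122)), Mul(-1337, Rational(9, 7))), 21306)) = Mul(82343, Add(Add(Mul(78880, Rational(-1, 9122)), -1719), 21306)) = Mul(82343, Add(Add(Rational(-39440, 4561), -1719), 21306)) = Mul(82343, Add(Rational(-7879799, 4561), 21306)) = Mul(82343, Rational(89296867, 4561)) = Rational(7352971919381, 4561)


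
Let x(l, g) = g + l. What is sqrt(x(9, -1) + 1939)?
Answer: sqrt(1947) ≈ 44.125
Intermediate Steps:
sqrt(x(9, -1) + 1939) = sqrt((-1 + 9) + 1939) = sqrt(8 + 1939) = sqrt(1947)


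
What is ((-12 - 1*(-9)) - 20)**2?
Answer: 529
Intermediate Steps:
((-12 - 1*(-9)) - 20)**2 = ((-12 + 9) - 20)**2 = (-3 - 20)**2 = (-23)**2 = 529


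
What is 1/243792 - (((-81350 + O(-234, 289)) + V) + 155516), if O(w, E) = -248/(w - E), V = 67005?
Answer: -17999816965829/127503216 ≈ -1.4117e+5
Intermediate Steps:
1/243792 - (((-81350 + O(-234, 289)) + V) + 155516) = 1/243792 - (((-81350 + 248/(289 - 1*(-234))) + 67005) + 155516) = 1/243792 - (((-81350 + 248/(289 + 234)) + 67005) + 155516) = 1/243792 - (((-81350 + 248/523) + 67005) + 155516) = 1/243792 - ((-42545802/523 + 67005) + 155516) = 1/243792 - (-7502187/523 + 155516) = 1/243792 - 1*73832681/523 = 1/243792 - 73832681/523 = -17999816965829/127503216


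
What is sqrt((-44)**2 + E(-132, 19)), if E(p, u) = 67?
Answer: sqrt(2003) ≈ 44.755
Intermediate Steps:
sqrt((-44)**2 + E(-132, 19)) = sqrt((-44)**2 + 67) = sqrt(1936 + 67) = sqrt(2003)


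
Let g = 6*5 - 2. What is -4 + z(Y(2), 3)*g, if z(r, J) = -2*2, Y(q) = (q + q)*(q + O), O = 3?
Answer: -116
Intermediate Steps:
Y(q) = 2*q*(3 + q) (Y(q) = (q + q)*(q + 3) = (2*q)*(3 + q) = 2*q*(3 + q))
z(r, J) = -4
g = 28 (g = 30 - 2 = 28)
-4 + z(Y(2), 3)*g = -4 - 4*28 = -4 - 112 = -116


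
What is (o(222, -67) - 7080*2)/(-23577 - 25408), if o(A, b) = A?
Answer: 138/485 ≈ 0.28454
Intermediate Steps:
(o(222, -67) - 7080*2)/(-23577 - 25408) = (222 - 7080*2)/(-23577 - 25408) = (222 - 1180*12)/(-48985) = (222 - 14160)*(-1/48985) = -13938*(-1/48985) = 138/485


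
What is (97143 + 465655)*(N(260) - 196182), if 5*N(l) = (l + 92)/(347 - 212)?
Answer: -74527117029404/675 ≈ -1.1041e+11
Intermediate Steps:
N(l) = 92/675 + l/675 (N(l) = ((l + 92)/(347 - 212))/5 = ((92 + l)/135)/5 = ((92 + l)*(1/135))/5 = (92/135 + l/135)/5 = 92/675 + l/675)
(97143 + 465655)*(N(260) - 196182) = (97143 + 465655)*((92/675 + (1/675)*260) - 196182) = 562798*((92/675 + 52/135) - 196182) = 562798*(352/675 - 196182) = 562798*(-132422498/675) = -74527117029404/675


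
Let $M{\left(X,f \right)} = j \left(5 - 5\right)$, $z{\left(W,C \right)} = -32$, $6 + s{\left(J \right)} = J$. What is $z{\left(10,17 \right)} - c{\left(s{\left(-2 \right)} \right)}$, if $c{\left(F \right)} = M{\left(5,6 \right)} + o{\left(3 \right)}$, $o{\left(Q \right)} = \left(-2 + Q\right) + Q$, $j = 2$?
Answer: $-36$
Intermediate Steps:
$s{\left(J \right)} = -6 + J$
$M{\left(X,f \right)} = 0$ ($M{\left(X,f \right)} = 2 \left(5 - 5\right) = 2 \cdot 0 = 0$)
$o{\left(Q \right)} = -2 + 2 Q$
$c{\left(F \right)} = 4$ ($c{\left(F \right)} = 0 + \left(-2 + 2 \cdot 3\right) = 0 + \left(-2 + 6\right) = 0 + 4 = 4$)
$z{\left(10,17 \right)} - c{\left(s{\left(-2 \right)} \right)} = -32 - 4 = -36$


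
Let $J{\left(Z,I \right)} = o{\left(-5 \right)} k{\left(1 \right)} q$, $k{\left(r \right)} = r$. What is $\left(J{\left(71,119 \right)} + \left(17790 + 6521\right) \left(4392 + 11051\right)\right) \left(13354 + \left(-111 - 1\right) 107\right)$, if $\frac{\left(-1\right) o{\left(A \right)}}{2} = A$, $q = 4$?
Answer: $514345693810$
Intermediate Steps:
$o{\left(A \right)} = - 2 A$
$J{\left(Z,I \right)} = 40$ ($J{\left(Z,I \right)} = \left(-2\right) \left(-5\right) 1 \cdot 4 = 10 \cdot 1 \cdot 4 = 10 \cdot 4 = 40$)
$\left(J{\left(71,119 \right)} + \left(17790 + 6521\right) \left(4392 + 11051\right)\right) \left(13354 + \left(-111 - 1\right) 107\right) = \left(40 + \left(17790 + 6521\right) \left(4392 + 11051\right)\right) \left(13354 + \left(-111 - 1\right) 107\right) = \left(40 + 24311 \cdot 15443\right) \left(13354 - 11984\right) = \left(40 + 375434773\right) \left(13354 - 11984\right) = 375434813 \cdot 1370 = 514345693810$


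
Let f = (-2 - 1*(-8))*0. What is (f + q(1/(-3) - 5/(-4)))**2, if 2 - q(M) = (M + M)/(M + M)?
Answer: 1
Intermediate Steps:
q(M) = 1 (q(M) = 2 - (M + M)/(M + M) = 2 - 2*M/(2*M) = 2 - 2*M*1/(2*M) = 2 - 1*1 = 2 - 1 = 1)
f = 0 (f = (-2 + 8)*0 = 6*0 = 0)
(f + q(1/(-3) - 5/(-4)))**2 = (0 + 1)**2 = 1**2 = 1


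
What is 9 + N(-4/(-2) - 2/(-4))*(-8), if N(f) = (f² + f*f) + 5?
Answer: -131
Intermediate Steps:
N(f) = 5 + 2*f² (N(f) = (f² + f²) + 5 = 2*f² + 5 = 5 + 2*f²)
9 + N(-4/(-2) - 2/(-4))*(-8) = 9 + (5 + 2*(-4/(-2) - 2/(-4))²)*(-8) = 9 + (5 + 2*(-4*(-½) - 2*(-¼))²)*(-8) = 9 + (5 + 2*(2 + ½)²)*(-8) = 9 + (5 + 2*(5/2)²)*(-8) = 9 + (5 + 2*(25/4))*(-8) = 9 + (5 + 25/2)*(-8) = 9 + (35/2)*(-8) = 9 - 140 = -131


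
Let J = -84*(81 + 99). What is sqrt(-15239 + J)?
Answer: I*sqrt(30359) ≈ 174.24*I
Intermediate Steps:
J = -15120 (J = -84*180 = -15120)
sqrt(-15239 + J) = sqrt(-15239 - 15120) = sqrt(-30359) = I*sqrt(30359)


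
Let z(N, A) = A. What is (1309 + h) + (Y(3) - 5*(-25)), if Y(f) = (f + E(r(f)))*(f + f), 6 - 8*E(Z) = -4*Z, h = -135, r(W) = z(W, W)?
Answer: 2661/2 ≈ 1330.5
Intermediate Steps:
r(W) = W
E(Z) = 3/4 + Z/2 (E(Z) = 3/4 - (-1)*Z/2 = 3/4 + Z/2)
Y(f) = 2*f*(3/4 + 3*f/2) (Y(f) = (f + (3/4 + f/2))*(f + f) = (3/4 + 3*f/2)*(2*f) = 2*f*(3/4 + 3*f/2))
(1309 + h) + (Y(3) - 5*(-25)) = (1309 - 135) + ((3/2)*3*(1 + 2*3) - 5*(-25)) = 1174 + ((3/2)*3*(1 + 6) + 125) = 1174 + ((3/2)*3*7 + 125) = 1174 + (63/2 + 125) = 1174 + 313/2 = 2661/2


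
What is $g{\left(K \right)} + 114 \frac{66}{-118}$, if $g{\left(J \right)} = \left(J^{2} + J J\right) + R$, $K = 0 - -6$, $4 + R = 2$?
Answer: $\frac{368}{59} \approx 6.2373$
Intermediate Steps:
$R = -2$ ($R = -4 + 2 = -2$)
$K = 6$ ($K = 0 + 6 = 6$)
$g{\left(J \right)} = -2 + 2 J^{2}$ ($g{\left(J \right)} = \left(J^{2} + J J\right) - 2 = \left(J^{2} + J^{2}\right) - 2 = 2 J^{2} - 2 = -2 + 2 J^{2}$)
$g{\left(K \right)} + 114 \frac{66}{-118} = \left(-2 + 2 \cdot 6^{2}\right) + 114 \frac{66}{-118} = \left(-2 + 2 \cdot 36\right) + 114 \cdot 66 \left(- \frac{1}{118}\right) = \left(-2 + 72\right) + 114 \left(- \frac{33}{59}\right) = 70 - \frac{3762}{59} = \frac{368}{59}$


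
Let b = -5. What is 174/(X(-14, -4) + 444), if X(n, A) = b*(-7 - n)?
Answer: 174/409 ≈ 0.42543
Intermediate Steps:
X(n, A) = 35 + 5*n (X(n, A) = -5*(-7 - n) = 35 + 5*n)
174/(X(-14, -4) + 444) = 174/((35 + 5*(-14)) + 444) = 174/((35 - 70) + 444) = 174/(-35 + 444) = 174/409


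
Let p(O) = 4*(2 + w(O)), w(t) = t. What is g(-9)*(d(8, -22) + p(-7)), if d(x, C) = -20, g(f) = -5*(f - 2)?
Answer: -2200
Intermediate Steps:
g(f) = 10 - 5*f (g(f) = -5*(-2 + f) = 10 - 5*f)
p(O) = 8 + 4*O (p(O) = 4*(2 + O) = 8 + 4*O)
g(-9)*(d(8, -22) + p(-7)) = (10 - 5*(-9))*(-20 + (8 + 4*(-7))) = (10 + 45)*(-20 + (8 - 28)) = 55*(-20 - 20) = 55*(-40) = -2200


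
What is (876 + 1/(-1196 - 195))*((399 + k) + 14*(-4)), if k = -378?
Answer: -42648025/1391 ≈ -30660.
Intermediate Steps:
(876 + 1/(-1196 - 195))*((399 + k) + 14*(-4)) = (876 + 1/(-1196 - 195))*((399 - 378) + 14*(-4)) = (876 + 1/(-1391))*(21 - 56) = (876 - 1/1391)*(-35) = (1218515/1391)*(-35) = -42648025/1391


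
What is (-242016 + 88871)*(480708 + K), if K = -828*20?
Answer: -71081945460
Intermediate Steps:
K = -16560
(-242016 + 88871)*(480708 + K) = (-242016 + 88871)*(480708 - 16560) = -153145*464148 = -71081945460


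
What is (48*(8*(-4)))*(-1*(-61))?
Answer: -93696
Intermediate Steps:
(48*(8*(-4)))*(-1*(-61)) = (48*(-32))*61 = -1536*61 = -93696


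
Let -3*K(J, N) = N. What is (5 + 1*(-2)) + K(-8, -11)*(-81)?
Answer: -294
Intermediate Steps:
K(J, N) = -N/3
(5 + 1*(-2)) + K(-8, -11)*(-81) = (5 + 1*(-2)) - 1/3*(-11)*(-81) = (5 - 2) + (11/3)*(-81) = 3 - 297 = -294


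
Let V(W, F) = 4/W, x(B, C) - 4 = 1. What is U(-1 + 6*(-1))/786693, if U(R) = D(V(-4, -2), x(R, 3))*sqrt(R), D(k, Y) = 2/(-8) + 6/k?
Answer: -25*I*sqrt(7)/3146772 ≈ -2.102e-5*I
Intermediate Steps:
x(B, C) = 5 (x(B, C) = 4 + 1 = 5)
D(k, Y) = -1/4 + 6/k (D(k, Y) = 2*(-1/8) + 6/k = -1/4 + 6/k)
U(R) = -25*sqrt(R)/4 (U(R) = ((24 - 4/(-4))/(4*((4/(-4)))))*sqrt(R) = ((24 - 4*(-1)/4)/(4*((4*(-1/4)))))*sqrt(R) = ((1/4)*(24 - 1*(-1))/(-1))*sqrt(R) = ((1/4)*(-1)*(24 + 1))*sqrt(R) = ((1/4)*(-1)*25)*sqrt(R) = -25*sqrt(R)/4)
U(-1 + 6*(-1))/786693 = -25*sqrt(-1 + 6*(-1))/4/786693 = -25*sqrt(-1 - 6)/4*(1/786693) = -25*I*sqrt(7)/4*(1/786693) = -25*I*sqrt(7)/3146772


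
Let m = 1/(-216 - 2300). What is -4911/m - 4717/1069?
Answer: 13208640527/1069 ≈ 1.2356e+7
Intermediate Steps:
m = -1/2516 (m = 1/(-2516) = -1/2516 ≈ -0.00039746)
-4911/m - 4717/1069 = -4911/(-1/2516) - 4717/1069 = -4911*(-2516) - 4717*1/1069 = 12356076 - 4717/1069 = 13208640527/1069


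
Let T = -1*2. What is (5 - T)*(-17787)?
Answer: -124509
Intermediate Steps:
T = -2
(5 - T)*(-17787) = (5 - 1*(-2))*(-17787) = (5 + 2)*(-17787) = 7*(-17787) = -124509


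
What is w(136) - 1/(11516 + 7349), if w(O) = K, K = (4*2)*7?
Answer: 1056439/18865 ≈ 56.000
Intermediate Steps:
K = 56 (K = 8*7 = 56)
w(O) = 56
w(136) - 1/(11516 + 7349) = 56 - 1/(11516 + 7349) = 56 - 1/18865 = 1056439/18865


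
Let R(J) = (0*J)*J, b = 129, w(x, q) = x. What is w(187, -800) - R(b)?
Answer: 187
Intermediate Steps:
R(J) = 0 (R(J) = 0*J = 0)
w(187, -800) - R(b) = 187 - 1*0 = 187 + 0 = 187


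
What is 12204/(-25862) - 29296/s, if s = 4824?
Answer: -761684/116379 ≈ -6.5449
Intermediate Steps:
12204/(-25862) - 29296/s = 12204/(-25862) - 29296/4824 = 12204*(-1/25862) - 29296*1/4824 = -6102/12931 - 3662/603 = -761684/116379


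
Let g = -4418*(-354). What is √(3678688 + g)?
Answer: 2*√1310665 ≈ 2289.7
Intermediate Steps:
g = 1563972
√(3678688 + g) = √(3678688 + 1563972) = √5242660 = 2*√1310665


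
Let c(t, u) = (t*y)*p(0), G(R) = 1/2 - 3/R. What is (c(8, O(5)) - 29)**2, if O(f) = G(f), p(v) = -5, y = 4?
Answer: 35721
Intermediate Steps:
G(R) = 1/2 - 3/R (G(R) = 1*(1/2) - 3/R = 1/2 - 3/R)
O(f) = (-6 + f)/(2*f)
c(t, u) = -20*t (c(t, u) = (t*4)*(-5) = (4*t)*(-5) = -20*t)
(c(8, O(5)) - 29)**2 = (-20*8 - 29)**2 = (-160 - 29)**2 = (-189)**2 = 35721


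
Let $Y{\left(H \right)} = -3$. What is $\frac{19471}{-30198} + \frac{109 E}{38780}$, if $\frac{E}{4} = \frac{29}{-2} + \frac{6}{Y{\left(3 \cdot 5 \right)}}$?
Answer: $- \frac{17363032}{20912115} \approx -0.83029$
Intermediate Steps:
$E = -66$ ($E = 4 \left(\frac{29}{-2} + \frac{6}{-3}\right) = 4 \left(29 \left(- \frac{1}{2}\right) + 6 \left(- \frac{1}{3}\right)\right) = 4 \left(- \frac{29}{2} - 2\right) = 4 \left(- \frac{33}{2}\right) = -66$)
$\frac{19471}{-30198} + \frac{109 E}{38780} = \frac{19471}{-30198} + \frac{109 \left(-66\right)}{38780} = 19471 \left(- \frac{1}{30198}\right) - \frac{3597}{19390} = - \frac{19471}{30198} - \frac{3597}{19390} = - \frac{17363032}{20912115}$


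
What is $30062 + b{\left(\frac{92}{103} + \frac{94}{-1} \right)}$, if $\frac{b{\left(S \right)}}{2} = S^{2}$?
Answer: $\frac{502863958}{10609} \approx 47400.0$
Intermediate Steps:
$b{\left(S \right)} = 2 S^{2}$
$30062 + b{\left(\frac{92}{103} + \frac{94}{-1} \right)} = 30062 + 2 \left(\frac{92}{103} + \frac{94}{-1}\right)^{2} = 30062 + 2 \left(92 \cdot \frac{1}{103} + 94 \left(-1\right)\right)^{2} = 30062 + 2 \left(\frac{92}{103} - 94\right)^{2} = 30062 + 2 \left(- \frac{9590}{103}\right)^{2} = 30062 + 2 \cdot \frac{91968100}{10609} = 30062 + \frac{183936200}{10609} = \frac{502863958}{10609}$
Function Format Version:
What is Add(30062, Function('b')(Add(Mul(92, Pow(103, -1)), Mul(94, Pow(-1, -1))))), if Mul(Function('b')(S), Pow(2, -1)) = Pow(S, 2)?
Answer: Rational(502863958, 10609) ≈ 47400.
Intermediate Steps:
Function('b')(S) = Mul(2, Pow(S, 2))
Add(30062, Function('b')(Add(Mul(92, Pow(103, -1)), Mul(94, Pow(-1, -1))))) = Add(30062, Mul(2, Pow(Add(Mul(92, Pow(103, -1)), Mul(94, Pow(-1, -1))), 2))) = Add(30062, Mul(2, Pow(Add(Mul(92, Rational(1, 103)), Mul(94, -1)), 2))) = Add(30062, Mul(2, Pow(Add(Rational(92, 103), -94), 2))) = Add(30062, Mul(2, Pow(Rational(-9590, 103), 2))) = Add(30062, Mul(2, Rational(91968100, 10609))) = Add(30062, Rational(183936200, 10609)) = Rational(502863958, 10609)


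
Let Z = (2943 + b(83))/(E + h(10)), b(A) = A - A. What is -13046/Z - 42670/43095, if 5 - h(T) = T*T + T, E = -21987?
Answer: 16235791582/165789 ≈ 97931.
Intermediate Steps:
h(T) = 5 - T - T**2 (h(T) = 5 - (T*T + T) = 5 - (T**2 + T) = 5 - (T + T**2) = 5 + (-T - T**2) = 5 - T - T**2)
b(A) = 0
Z = -981/7364 (Z = (2943 + 0)/(-21987 + (5 - 1*10 - 1*10**2)) = 2943/(-21987 + (5 - 10 - 1*100)) = 2943/(-21987 + (5 - 10 - 100)) = 2943/(-21987 - 105) = 2943/(-22092) = 2943*(-1/22092) = -981/7364 ≈ -0.13322)
-13046/Z - 42670/43095 = -13046/(-981/7364) - 42670/43095 = -13046*(-7364/981) - 42670*1/43095 = 96070744/981 - 502/507 = 16235791582/165789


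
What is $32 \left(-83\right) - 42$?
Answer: $-2698$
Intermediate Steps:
$32 \left(-83\right) - 42 = -2656 - 42 = -2698$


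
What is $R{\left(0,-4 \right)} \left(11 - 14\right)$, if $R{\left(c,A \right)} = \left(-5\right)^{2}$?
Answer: $-75$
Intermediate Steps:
$R{\left(c,A \right)} = 25$
$R{\left(0,-4 \right)} \left(11 - 14\right) = 25 \left(11 - 14\right) = 25 \left(-3\right) = -75$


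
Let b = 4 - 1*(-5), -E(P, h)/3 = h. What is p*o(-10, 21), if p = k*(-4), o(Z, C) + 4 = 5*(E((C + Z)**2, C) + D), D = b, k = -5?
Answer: -5480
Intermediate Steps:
E(P, h) = -3*h
b = 9 (b = 4 + 5 = 9)
D = 9
o(Z, C) = 41 - 15*C (o(Z, C) = -4 + 5*(-3*C + 9) = -4 + 5*(9 - 3*C) = -4 + (45 - 15*C) = 41 - 15*C)
p = 20 (p = -5*(-4) = 20)
p*o(-10, 21) = 20*(41 - 15*21) = 20*(41 - 315) = 20*(-274) = -5480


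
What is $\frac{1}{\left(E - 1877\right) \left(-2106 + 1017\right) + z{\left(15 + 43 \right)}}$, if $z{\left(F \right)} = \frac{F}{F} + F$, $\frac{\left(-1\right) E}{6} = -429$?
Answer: $- \frac{1}{758974} \approx -1.3176 \cdot 10^{-6}$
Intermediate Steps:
$E = 2574$ ($E = \left(-6\right) \left(-429\right) = 2574$)
$z{\left(F \right)} = 1 + F$
$\frac{1}{\left(E - 1877\right) \left(-2106 + 1017\right) + z{\left(15 + 43 \right)}} = \frac{1}{\left(2574 - 1877\right) \left(-2106 + 1017\right) + \left(1 + \left(15 + 43\right)\right)} = \frac{1}{697 \left(-1089\right) + \left(1 + 58\right)} = \frac{1}{-759033 + 59} = \frac{1}{-758974} = - \frac{1}{758974}$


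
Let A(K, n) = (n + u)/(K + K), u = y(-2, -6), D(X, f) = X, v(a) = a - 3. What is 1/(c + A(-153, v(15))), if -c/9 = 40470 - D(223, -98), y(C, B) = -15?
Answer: -102/36946745 ≈ -2.7607e-6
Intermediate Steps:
v(a) = -3 + a
u = -15
A(K, n) = (-15 + n)/(2*K) (A(K, n) = (n - 15)/(K + K) = (-15 + n)/((2*K)) = (-15 + n)*(1/(2*K)) = (-15 + n)/(2*K))
c = -362223 (c = -9*(40470 - 1*223) = -9*(40470 - 223) = -9*40247 = -362223)
1/(c + A(-153, v(15))) = 1/(-362223 + (½)*(-15 + (-3 + 15))/(-153)) = 1/(-362223 + (½)*(-1/153)*(-15 + 12)) = 1/(-362223 + (½)*(-1/153)*(-3)) = 1/(-362223 + 1/102) = 1/(-36946745/102) = -102/36946745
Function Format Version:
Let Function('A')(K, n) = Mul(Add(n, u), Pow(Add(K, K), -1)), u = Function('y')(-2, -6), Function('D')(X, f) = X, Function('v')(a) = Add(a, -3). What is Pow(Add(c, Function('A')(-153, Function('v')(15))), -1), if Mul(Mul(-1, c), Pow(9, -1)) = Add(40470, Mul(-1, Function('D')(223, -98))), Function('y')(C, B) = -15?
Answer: Rational(-102, 36946745) ≈ -2.7607e-6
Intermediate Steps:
Function('v')(a) = Add(-3, a)
u = -15
Function('A')(K, n) = Mul(Rational(1, 2), Pow(K, -1), Add(-15, n)) (Function('A')(K, n) = Mul(Add(n, -15), Pow(Add(K, K), -1)) = Mul(Add(-15, n), Pow(Mul(2, K), -1)) = Mul(Add(-15, n), Mul(Rational(1, 2), Pow(K, -1))) = Mul(Rational(1, 2), Pow(K, -1), Add(-15, n)))
c = -362223 (c = Mul(-9, Add(40470, Mul(-1, 223))) = Mul(-9, Add(40470, -223)) = Mul(-9, 40247) = -362223)
Pow(Add(c, Function('A')(-153, Function('v')(15))), -1) = Pow(Add(-362223, Mul(Rational(1, 2), Pow(-153, -1), Add(-15, Add(-3, 15)))), -1) = Pow(Add(-362223, Mul(Rational(1, 2), Rational(-1, 153), Add(-15, 12))), -1) = Pow(Add(-362223, Mul(Rational(1, 2), Rational(-1, 153), -3)), -1) = Pow(Add(-362223, Rational(1, 102)), -1) = Pow(Rational(-36946745, 102), -1) = Rational(-102, 36946745)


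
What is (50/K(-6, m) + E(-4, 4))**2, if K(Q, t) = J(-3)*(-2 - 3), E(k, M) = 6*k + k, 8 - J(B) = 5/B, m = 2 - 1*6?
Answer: 708964/841 ≈ 843.00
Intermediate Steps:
m = -4 (m = 2 - 6 = -4)
J(B) = 8 - 5/B
E(k, M) = 7*k
K(Q, t) = -145/3 (K(Q, t) = (8 - 5/(-3))*(-2 - 3) = (8 - 5*(-1/3))*(-5) = (8 + 5/3)*(-5) = (29/3)*(-5) = -145/3)
(50/K(-6, m) + E(-4, 4))**2 = (50/(-145/3) + 7*(-4))**2 = (50*(-3/145) - 28)**2 = (-30/29 - 28)**2 = (-842/29)**2 = 708964/841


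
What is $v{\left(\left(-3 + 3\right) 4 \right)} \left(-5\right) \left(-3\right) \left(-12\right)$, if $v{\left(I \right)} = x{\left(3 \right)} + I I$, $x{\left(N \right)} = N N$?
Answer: $-1620$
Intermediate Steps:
$x{\left(N \right)} = N^{2}$
$v{\left(I \right)} = 9 + I^{2}$ ($v{\left(I \right)} = 3^{2} + I I = 9 + I^{2}$)
$v{\left(\left(-3 + 3\right) 4 \right)} \left(-5\right) \left(-3\right) \left(-12\right) = \left(9 + \left(\left(-3 + 3\right) 4\right)^{2}\right) \left(-5\right) \left(-3\right) \left(-12\right) = \left(9 + \left(0 \cdot 4\right)^{2}\right) 15 \left(-12\right) = \left(9 + 0^{2}\right) \left(-180\right) = \left(9 + 0\right) \left(-180\right) = 9 \left(-180\right) = -1620$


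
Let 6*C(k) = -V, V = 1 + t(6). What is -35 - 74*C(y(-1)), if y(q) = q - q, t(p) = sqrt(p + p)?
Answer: -68/3 + 74*sqrt(3)/3 ≈ 20.057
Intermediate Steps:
t(p) = sqrt(2)*sqrt(p) (t(p) = sqrt(2*p) = sqrt(2)*sqrt(p))
y(q) = 0
V = 1 + 2*sqrt(3) (V = 1 + sqrt(2)*sqrt(6) = 1 + 2*sqrt(3) ≈ 4.4641)
C(k) = -1/6 - sqrt(3)/3 (C(k) = (-(1 + 2*sqrt(3)))/6 = (-1 - 2*sqrt(3))/6 = -1/6 - sqrt(3)/3)
-35 - 74*C(y(-1)) = -35 - 74*(-1/6 - sqrt(3)/3) = -35 + (37/3 + 74*sqrt(3)/3) = -68/3 + 74*sqrt(3)/3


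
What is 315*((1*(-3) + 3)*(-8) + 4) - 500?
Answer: 760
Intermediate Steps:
315*((1*(-3) + 3)*(-8) + 4) - 500 = 315*((-3 + 3)*(-8) + 4) - 500 = 315*(0*(-8) + 4) - 500 = 315*(0 + 4) - 500 = 315*4 - 500 = 1260 - 500 = 760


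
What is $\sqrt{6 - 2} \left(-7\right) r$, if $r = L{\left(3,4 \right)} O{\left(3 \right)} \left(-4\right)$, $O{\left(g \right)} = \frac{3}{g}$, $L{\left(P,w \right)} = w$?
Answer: $224$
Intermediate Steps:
$r = -16$ ($r = 4 \cdot \frac{3}{3} \left(-4\right) = 4 \cdot 3 \cdot \frac{1}{3} \left(-4\right) = 4 \cdot 1 \left(-4\right) = 4 \left(-4\right) = -16$)
$\sqrt{6 - 2} \left(-7\right) r = \sqrt{6 - 2} \left(-7\right) \left(-16\right) = \sqrt{4} \left(-7\right) \left(-16\right) = 2 \left(-7\right) \left(-16\right) = \left(-14\right) \left(-16\right) = 224$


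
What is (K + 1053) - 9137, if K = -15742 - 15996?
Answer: -39822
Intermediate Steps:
K = -31738
(K + 1053) - 9137 = (-31738 + 1053) - 9137 = -30685 - 9137 = -39822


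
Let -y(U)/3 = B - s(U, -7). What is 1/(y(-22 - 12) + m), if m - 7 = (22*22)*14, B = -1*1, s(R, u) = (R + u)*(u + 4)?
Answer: 1/7155 ≈ 0.00013976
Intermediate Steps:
s(R, u) = (4 + u)*(R + u) (s(R, u) = (R + u)*(4 + u) = (4 + u)*(R + u))
B = -1
m = 6783 (m = 7 + (22*22)*14 = 7 + 484*14 = 7 + 6776 = 6783)
y(U) = 66 - 9*U (y(U) = -3*(-1 - ((-7)² + 4*U + 4*(-7) + U*(-7))) = -3*(-1 - (49 + 4*U - 28 - 7*U)) = -3*(-1 - (21 - 3*U)) = -3*(-1 + (-21 + 3*U)) = -3*(-22 + 3*U) = 66 - 9*U)
1/(y(-22 - 12) + m) = 1/((66 - 9*(-22 - 12)) + 6783) = 1/((66 - 9*(-34)) + 6783) = 1/((66 + 306) + 6783) = 1/(372 + 6783) = 1/7155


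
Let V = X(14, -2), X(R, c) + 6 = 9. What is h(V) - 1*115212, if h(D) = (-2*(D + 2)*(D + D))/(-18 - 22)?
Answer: -230421/2 ≈ -1.1521e+5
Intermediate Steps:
X(R, c) = 3 (X(R, c) = -6 + 9 = 3)
V = 3
h(D) = D*(2 + D)/10 (h(D) = (-2*(2 + D)*2*D)/(-40) = -(-1)*2*D*(2 + D)/20 = -(-1)*D*(2 + D)/10 = D*(2 + D)/10)
h(V) - 1*115212 = (⅒)*3*(2 + 3) - 1*115212 = (⅒)*3*5 - 115212 = 3/2 - 115212 = -230421/2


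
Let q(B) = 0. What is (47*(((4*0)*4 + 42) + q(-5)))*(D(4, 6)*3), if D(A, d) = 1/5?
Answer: 5922/5 ≈ 1184.4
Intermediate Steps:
D(A, d) = 1/5
(47*(((4*0)*4 + 42) + q(-5)))*(D(4, 6)*3) = (47*(((4*0)*4 + 42) + 0))*((1/5)*3) = (47*((0*4 + 42) + 0))*(3/5) = (47*((0 + 42) + 0))*(3/5) = (47*(42 + 0))*(3/5) = (47*42)*(3/5) = 1974*(3/5) = 5922/5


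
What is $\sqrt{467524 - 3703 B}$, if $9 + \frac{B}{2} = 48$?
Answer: $\sqrt{178690} \approx 422.72$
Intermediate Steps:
$B = 78$ ($B = -18 + 2 \cdot 48 = -18 + 96 = 78$)
$\sqrt{467524 - 3703 B} = \sqrt{467524 - 288834} = \sqrt{178690}$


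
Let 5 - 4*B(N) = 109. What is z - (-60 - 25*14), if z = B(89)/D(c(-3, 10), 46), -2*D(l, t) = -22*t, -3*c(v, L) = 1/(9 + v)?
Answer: 103717/253 ≈ 409.95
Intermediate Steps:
c(v, L) = -1/(3*(9 + v))
D(l, t) = 11*t (D(l, t) = -(-11)*t = 11*t)
B(N) = -26 (B(N) = 5/4 - ¼*109 = 5/4 - 109/4 = -26)
z = -13/253 (z = -26/(11*46) = -26/506 = -26*1/506 = -13/253 ≈ -0.051383)
z - (-60 - 25*14) = -13/253 - (-60 - 25*14) = -13/253 - (-60 - 350) = -13/253 - 1*(-410) = -13/253 + 410 = 103717/253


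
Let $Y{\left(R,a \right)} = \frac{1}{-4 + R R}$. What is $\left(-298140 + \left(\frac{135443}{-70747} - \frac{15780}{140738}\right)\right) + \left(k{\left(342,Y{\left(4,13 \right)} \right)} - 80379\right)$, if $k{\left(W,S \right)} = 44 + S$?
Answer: $- \frac{22610495583605021}{59740747716} \approx -3.7848 \cdot 10^{5}$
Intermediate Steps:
$Y{\left(R,a \right)} = \frac{1}{-4 + R^{2}}$
$\left(-298140 + \left(\frac{135443}{-70747} - \frac{15780}{140738}\right)\right) + \left(k{\left(342,Y{\left(4,13 \right)} \right)} - 80379\right) = \left(-298140 + \left(\frac{135443}{-70747} - \frac{15780}{140738}\right)\right) - \left(80335 - \frac{1}{-4 + 4^{2}}\right) = \left(-298140 + \left(135443 \left(- \frac{1}{70747}\right) - \frac{7890}{70369}\right)\right) - \left(80335 - \frac{1}{-4 + 16}\right) = \left(-298140 - \frac{10089182297}{4978395643}\right) - \left(80335 - \frac{1}{12}\right) = \left(-298140 - \frac{10089182297}{4978395643}\right) + \left(\left(44 + \frac{1}{12}\right) - 80379\right) = - \frac{1484268966186317}{4978395643} + \left(\frac{529}{12} - 80379\right) = - \frac{1484268966186317}{4978395643} - \frac{964019}{12} = - \frac{22610495583605021}{59740747716}$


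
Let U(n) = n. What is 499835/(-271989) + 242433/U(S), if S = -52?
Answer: -65965100657/14143428 ≈ -4664.0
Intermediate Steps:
499835/(-271989) + 242433/U(S) = 499835/(-271989) + 242433/(-52) = 499835*(-1/271989) + 242433*(-1/52) = -499835/271989 - 242433/52 = -65965100657/14143428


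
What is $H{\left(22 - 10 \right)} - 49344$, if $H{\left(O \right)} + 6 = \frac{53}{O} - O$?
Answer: $- \frac{592291}{12} \approx -49358.0$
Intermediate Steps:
$H{\left(O \right)} = -6 - O + \frac{53}{O}$ ($H{\left(O \right)} = -6 - \left(O - \frac{53}{O}\right) = -6 - O + \frac{53}{O}$)
$H{\left(22 - 10 \right)} - 49344 = \left(-6 - \left(22 - 10\right) + \frac{53}{22 - 10}\right) - 49344 = \left(-6 - 12 + \frac{53}{12}\right) - 49344 = - \frac{163}{12} - 49344 = - \frac{592291}{12}$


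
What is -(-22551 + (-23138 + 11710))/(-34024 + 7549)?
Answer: -33979/26475 ≈ -1.2834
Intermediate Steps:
-(-22551 + (-23138 + 11710))/(-34024 + 7549) = -(-22551 - 11428)/(-26475) = -(-33979)*(-1)/26475 = -1*33979/26475 = -33979/26475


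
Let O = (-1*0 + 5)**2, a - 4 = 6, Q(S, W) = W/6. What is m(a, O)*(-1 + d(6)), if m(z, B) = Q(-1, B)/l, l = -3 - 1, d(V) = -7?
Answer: 25/3 ≈ 8.3333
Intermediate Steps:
Q(S, W) = W/6 (Q(S, W) = W*(1/6) = W/6)
l = -4
a = 10 (a = 4 + 6 = 10)
O = 25 (O = (0 + 5)**2 = 5**2 = 25)
m(z, B) = -B/24 (m(z, B) = (B/6)/(-4) = (B/6)*(-1/4) = -B/24)
m(a, O)*(-1 + d(6)) = (-1/24*25)*(-1 - 7) = -25/24*(-8) = 25/3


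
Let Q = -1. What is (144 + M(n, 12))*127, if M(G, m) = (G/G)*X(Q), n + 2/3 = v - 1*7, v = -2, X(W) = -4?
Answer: 17780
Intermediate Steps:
n = -29/3 (n = -⅔ + (-2 - 1*7) = -⅔ + (-2 - 7) = -⅔ - 9 = -29/3 ≈ -9.6667)
M(G, m) = -4 (M(G, m) = (G/G)*(-4) = 1*(-4) = -4)
(144 + M(n, 12))*127 = (144 - 4)*127 = 140*127 = 17780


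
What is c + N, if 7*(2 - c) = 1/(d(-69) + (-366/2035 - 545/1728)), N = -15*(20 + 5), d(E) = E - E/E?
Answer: -647250649673/1735265861 ≈ -373.00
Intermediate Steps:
d(E) = -1 + E (d(E) = E - 1*1 = E - 1 = -1 + E)
N = -375 (N = -15*25 = -375)
c = 3474048202/1735265861 (c = 2 - 1/(7*((-1 - 69) + (-366/2035 - 545/1728))) = 2 - 1/(7*(-70 + (-366*1/2035 - 545*1/1728))) = 2 - 1/(7*(-70 + (-366/2035 - 545/1728))) = 2 - 1/(7*(-70 - 1741523/3516480)) = 2 - 1/(7*(-247895123/3516480)) = 2 - 1/7*(-3516480/247895123) = 2 + 3516480/1735265861 = 3474048202/1735265861 ≈ 2.0020)
c + N = 3474048202/1735265861 - 375 = -647250649673/1735265861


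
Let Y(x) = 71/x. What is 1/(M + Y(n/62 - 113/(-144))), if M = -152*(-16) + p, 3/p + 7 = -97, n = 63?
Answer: 836056/2066226251 ≈ 0.00040463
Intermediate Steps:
p = -3/104 (p = 3/(-7 - 97) = 3/(-104) = 3*(-1/104) = -3/104 ≈ -0.028846)
M = 252925/104 (M = -152*(-16) - 3/104 = 2432 - 3/104 = 252925/104 ≈ 2432.0)
1/(M + Y(n/62 - 113/(-144))) = 1/(252925/104 + 71/(63/62 - 113/(-144))) = 1/(252925/104 + 71/(63*(1/62) - 113*(-1/144))) = 1/(252925/104 + 71/(63/62 + 113/144)) = 1/(252925/104 + 71/(8039/4464)) = 1/(252925/104 + 71*(4464/8039)) = 1/(252925/104 + 316944/8039) = 1/(2066226251/836056) = 836056/2066226251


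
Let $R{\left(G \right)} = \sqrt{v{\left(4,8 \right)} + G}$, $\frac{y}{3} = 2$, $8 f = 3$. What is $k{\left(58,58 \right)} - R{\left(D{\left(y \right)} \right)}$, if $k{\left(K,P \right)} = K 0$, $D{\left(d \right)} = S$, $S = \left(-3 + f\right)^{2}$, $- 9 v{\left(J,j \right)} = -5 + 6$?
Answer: $- \frac{\sqrt{3905}}{24} \approx -2.6037$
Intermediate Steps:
$f = \frac{3}{8}$ ($f = \frac{1}{8} \cdot 3 = \frac{3}{8} \approx 0.375$)
$v{\left(J,j \right)} = - \frac{1}{9}$ ($v{\left(J,j \right)} = - \frac{-5 + 6}{9} = \left(- \frac{1}{9}\right) 1 = - \frac{1}{9}$)
$S = \frac{441}{64}$ ($S = \left(-3 + \frac{3}{8}\right)^{2} = \left(- \frac{21}{8}\right)^{2} = \frac{441}{64} \approx 6.8906$)
$y = 6$ ($y = 3 \cdot 2 = 6$)
$D{\left(d \right)} = \frac{441}{64}$
$R{\left(G \right)} = \sqrt{- \frac{1}{9} + G}$
$k{\left(K,P \right)} = 0$
$k{\left(58,58 \right)} - R{\left(D{\left(y \right)} \right)} = 0 - \frac{\sqrt{-1 + 9 \cdot \frac{441}{64}}}{3} = 0 - \frac{\sqrt{-1 + \frac{3969}{64}}}{3} = 0 - \frac{\sqrt{\frac{3905}{64}}}{3} = 0 - \frac{\frac{1}{8} \sqrt{3905}}{3} = 0 - \frac{\sqrt{3905}}{24} = - \frac{\sqrt{3905}}{24}$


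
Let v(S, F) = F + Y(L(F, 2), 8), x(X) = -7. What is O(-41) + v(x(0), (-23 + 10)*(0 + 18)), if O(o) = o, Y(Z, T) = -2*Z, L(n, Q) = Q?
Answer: -279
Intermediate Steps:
v(S, F) = -4 + F (v(S, F) = F - 2*2 = F - 4 = -4 + F)
O(-41) + v(x(0), (-23 + 10)*(0 + 18)) = -41 + (-4 + (-23 + 10)*(0 + 18)) = -41 + (-4 - 13*18) = -41 + (-4 - 234) = -41 - 238 = -279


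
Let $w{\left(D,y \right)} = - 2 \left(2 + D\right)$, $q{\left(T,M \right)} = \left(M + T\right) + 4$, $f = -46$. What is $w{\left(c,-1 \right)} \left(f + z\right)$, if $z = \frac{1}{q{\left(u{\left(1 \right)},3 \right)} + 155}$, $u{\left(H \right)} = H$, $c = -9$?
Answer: $- \frac{104958}{163} \approx -643.91$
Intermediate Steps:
$q{\left(T,M \right)} = 4 + M + T$
$z = \frac{1}{163}$ ($z = \frac{1}{\left(4 + 3 + 1\right) + 155} = \frac{1}{8 + 155} = \frac{1}{163} \approx 0.006135$)
$w{\left(D,y \right)} = -4 - 2 D$
$w{\left(c,-1 \right)} \left(f + z\right) = \left(-4 - -18\right) \left(-46 + \frac{1}{163}\right) = \left(-4 + 18\right) \left(- \frac{7497}{163}\right) = 14 \left(- \frac{7497}{163}\right) = - \frac{104958}{163}$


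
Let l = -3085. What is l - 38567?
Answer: -41652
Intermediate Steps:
l - 38567 = -3085 - 38567 = -41652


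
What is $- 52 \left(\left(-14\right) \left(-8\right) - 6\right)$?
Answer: $-5512$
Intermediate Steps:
$- 52 \left(\left(-14\right) \left(-8\right) - 6\right) = - 52 \left(112 - 6\right) = \left(-52\right) 106 = -5512$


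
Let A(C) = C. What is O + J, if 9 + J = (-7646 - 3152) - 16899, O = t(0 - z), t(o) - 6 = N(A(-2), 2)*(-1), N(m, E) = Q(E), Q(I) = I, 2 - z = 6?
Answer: -27702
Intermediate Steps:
z = -4 (z = 2 - 1*6 = 2 - 6 = -4)
N(m, E) = E
t(o) = 4 (t(o) = 6 + 2*(-1) = 6 - 2 = 4)
O = 4
J = -27706 (J = -9 + ((-7646 - 3152) - 16899) = -9 + (-10798 - 16899) = -9 - 27697 = -27706)
O + J = 4 - 27706 = -27702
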